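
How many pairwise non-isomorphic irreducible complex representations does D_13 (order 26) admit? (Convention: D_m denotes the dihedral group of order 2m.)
8

Reasoning: The number of irreducible complex representations of a finite group equals its number of conjugacy classes. D_13 has 8 conjugacy classes ((n+3)/2 for n odd), so D_13 (order 26) has exactly 8 irreducible complex representations.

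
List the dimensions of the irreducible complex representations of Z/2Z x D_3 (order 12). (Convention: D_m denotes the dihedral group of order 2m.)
Dimensions: 1, 1, 1, 1, 2, 2

Reasoning: There are 6 irreducibles (= number of conjugacy classes). Their dimensions d_i satisfy sum d_i^2 = |G| = 12: 1 + 1 + 1 + 1 + 4 + 4 = 12. (For the product with Z/2Z: each of the 2 1-dim characters of Z/2Z tensors with each irrep of D_3, giving 2 copies of each D_3-dimension.)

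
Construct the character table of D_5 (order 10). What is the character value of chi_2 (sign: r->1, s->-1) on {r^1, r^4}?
Conjugacy classes: {e} of size 1, {r^1, r^4} of size 2, {r^2, r^3} of size 2, {s, sr, ..., sr^4} of size 5.
Character table:
  irrep \ class              {e} (size 1)  {r^1, r^4} (size 2)  {r^2, r^3} (size 2)  {s, sr, ..., sr^4} (size 5)
  chi_1 (triv)               1             1                    1                    1                          
  chi_2 (sign: r->1, s->-1)  1             1                    1                    -1                         
  chi_3 (2d, j=1)            2             -1/2 + sqrt(5)/2     -sqrt(5)/2 - 1/2     0                          
  chi_4 (2d, j=2)            2             -sqrt(5)/2 - 1/2     -1/2 + sqrt(5)/2     0                          

Spot check: chi_2 (sign: r->1, s->-1) on {r^1, r^4} = 1.

D_5 has order 2*5 = 10 with 4 conjugacy classes, hence 4 irreducibles. Sum of squared dims 1 + 1 + 4 + 4 = 10 = |G|. Linear characters come from the abelianisation; the 2-dimensional irreps have character r^k -> 2*cos(2*pi*j*k/5), reflections -> 0.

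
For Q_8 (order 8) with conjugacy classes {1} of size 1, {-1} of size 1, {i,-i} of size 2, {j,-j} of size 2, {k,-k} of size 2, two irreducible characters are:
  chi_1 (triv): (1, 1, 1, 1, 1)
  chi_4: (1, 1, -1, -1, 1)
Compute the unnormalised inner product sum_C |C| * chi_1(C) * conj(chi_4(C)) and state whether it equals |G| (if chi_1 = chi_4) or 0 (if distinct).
Sum = 0; so <chi_1, chi_4> = 0 (distinct irreducibles are orthogonal).

Derivation: Compute term by term over conjugacy classes (|C| * chi_1(C) * conj(chi_4(C))):
  1*(1)*conj(1) + 1*(1)*conj(1) + 2*(1)*conj(-1) + 2*(1)*conj(-1) + 2*(1)*conj(1)
  = (1) + (1) + (-2) + (-2) + (2)
  = 0.
Dividing by |G| = 8 gives 0/8 = 0, matching the row-orthogonality relation <chi_1, chi_4> = [chi_1 = chi_4].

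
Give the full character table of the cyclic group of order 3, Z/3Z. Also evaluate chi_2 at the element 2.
Character table of Z/3Z (irreps indexed chi_0,...,chi_2 with chi_k(m) = zeta_3^(k*m), zeta_3 = exp(2*pi*i/3)):
  irrep \ class  {0} (size 1)  {1} (size 1)    {2} (size 1)  
  chi_0          1             1               1             
  chi_1          1             exp(2*I*pi/3)   exp(-2*I*pi/3)
  chi_2          1             exp(-2*I*pi/3)  exp(2*I*pi/3) 

Spot check: chi_2(2) = zeta_3^(2*2) = zeta_3^4 = exp(2*I*pi/3).

Working: Z/3Z is abelian, so all 3 irreducible complex representations are 1-dimensional. They are given by chi_k(m) = zeta_3^(k*m) for k = 0,...,2. Row orthogonality: sum_m chi_k(m) conj(chi_l(m)) = 3 * [k = l].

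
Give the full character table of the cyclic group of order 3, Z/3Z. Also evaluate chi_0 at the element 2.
Character table of Z/3Z (irreps indexed chi_0,...,chi_2 with chi_k(m) = zeta_3^(k*m), zeta_3 = exp(2*pi*i/3)):
  irrep \ class  {0} (size 1)  {1} (size 1)    {2} (size 1)  
  chi_0          1             1               1             
  chi_1          1             exp(2*I*pi/3)   exp(-2*I*pi/3)
  chi_2          1             exp(-2*I*pi/3)  exp(2*I*pi/3) 

Spot check: chi_0(2) = zeta_3^(0*2) = zeta_3^0 = 1.

Reasoning: Z/3Z is abelian, so all 3 irreducible complex representations are 1-dimensional. They are given by chi_k(m) = zeta_3^(k*m) for k = 0,...,2. Row orthogonality: sum_m chi_k(m) conj(chi_l(m)) = 3 * [k = l].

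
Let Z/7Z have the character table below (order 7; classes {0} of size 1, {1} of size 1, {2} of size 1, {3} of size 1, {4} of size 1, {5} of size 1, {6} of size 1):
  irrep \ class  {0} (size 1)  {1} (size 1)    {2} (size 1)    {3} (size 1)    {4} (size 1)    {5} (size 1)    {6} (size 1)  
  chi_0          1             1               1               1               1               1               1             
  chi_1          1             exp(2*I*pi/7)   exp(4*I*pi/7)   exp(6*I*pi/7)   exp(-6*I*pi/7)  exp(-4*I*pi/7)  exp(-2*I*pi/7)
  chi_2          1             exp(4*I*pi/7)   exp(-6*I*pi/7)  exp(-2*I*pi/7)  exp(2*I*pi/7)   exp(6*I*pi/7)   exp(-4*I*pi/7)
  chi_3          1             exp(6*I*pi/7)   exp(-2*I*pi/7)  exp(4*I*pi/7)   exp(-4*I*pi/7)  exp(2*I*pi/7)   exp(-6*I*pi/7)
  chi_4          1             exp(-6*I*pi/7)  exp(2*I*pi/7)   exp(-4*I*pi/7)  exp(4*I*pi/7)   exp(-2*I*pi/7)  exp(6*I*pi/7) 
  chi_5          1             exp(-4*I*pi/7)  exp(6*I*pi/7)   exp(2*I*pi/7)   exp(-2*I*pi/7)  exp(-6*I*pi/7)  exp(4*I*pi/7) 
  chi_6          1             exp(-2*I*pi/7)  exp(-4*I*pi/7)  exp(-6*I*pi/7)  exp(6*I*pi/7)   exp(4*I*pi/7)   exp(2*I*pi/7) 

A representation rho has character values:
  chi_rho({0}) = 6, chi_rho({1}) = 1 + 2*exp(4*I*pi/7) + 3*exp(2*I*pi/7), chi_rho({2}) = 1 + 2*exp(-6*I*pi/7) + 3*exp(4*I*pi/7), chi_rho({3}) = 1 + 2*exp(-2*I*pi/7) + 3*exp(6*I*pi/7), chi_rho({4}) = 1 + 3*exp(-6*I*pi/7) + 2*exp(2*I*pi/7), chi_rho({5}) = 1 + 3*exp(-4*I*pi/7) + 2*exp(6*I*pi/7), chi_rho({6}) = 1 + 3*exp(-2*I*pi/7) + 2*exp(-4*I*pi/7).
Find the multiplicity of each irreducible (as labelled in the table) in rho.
Multiplicities: chi_0: 1, chi_1: 3, chi_2: 2, chi_3: 0, chi_4: 0, chi_5: 0, chi_6: 0.

Use <chi_rho, chi> = (1/|G|) sum_C |C| * chi_rho(C) * conj(chi(C)) with |G| = 7 for each irreducible chi in the table:
  <chi_rho, chi_0> = (1/7)[1*(6)*conj(1) + 1*(1 + 2*exp(4*I*pi/7) + 3*exp(2*I*pi/7))*conj(1) + 1*(1 + 2*exp(-6*I*pi/7) + 3*exp(4*I*pi/7))*conj(1) + 1*(1 + 2*exp(-2*I*pi/7) + 3*exp(6*I*pi/7))*conj(1) + 1*(1 + 3*exp(-6*I*pi/7) + 2*exp(2*I*pi/7))*conj(1) + 1*(1 + 3*exp(-4*I*pi/7) + 2*exp(6*I*pi/7))*conj(1) + 1*(1 + 3*exp(-2*I*pi/7) + 2*exp(-4*I*pi/7))*conj(1)]
      = (1/7)[(6) + (1 + 2*exp(4*I*pi/7) + 3*exp(2*I*pi/7)) + (1 + 2*exp(-6*I*pi/7) + 3*exp(4*I*pi/7)) + (1 + 2*exp(-2*I*pi/7) + 3*exp(6*I*pi/7)) + (1 + 3*exp(-6*I*pi/7) + 2*exp(2*I*pi/7)) + (1 + 3*exp(-4*I*pi/7) + 2*exp(6*I*pi/7)) + (1 + 3*exp(-2*I*pi/7) + 2*exp(-4*I*pi/7))] = 7/7 = 1
  <chi_rho, chi_1> = (1/7)[1*(6)*conj(1) + 1*(1 + 2*exp(4*I*pi/7) + 3*exp(2*I*pi/7))*conj(exp(2*I*pi/7)) + 1*(1 + 2*exp(-6*I*pi/7) + 3*exp(4*I*pi/7))*conj(exp(4*I*pi/7)) + 1*(1 + 2*exp(-2*I*pi/7) + 3*exp(6*I*pi/7))*conj(exp(6*I*pi/7)) + 1*(1 + 3*exp(-6*I*pi/7) + 2*exp(2*I*pi/7))*conj(exp(-6*I*pi/7)) + 1*(1 + 3*exp(-4*I*pi/7) + 2*exp(6*I*pi/7))*conj(exp(-4*I*pi/7)) + 1*(1 + 3*exp(-2*I*pi/7) + 2*exp(-4*I*pi/7))*conj(exp(-2*I*pi/7))]
      = (1/7)[(6) + (3 + exp(-2*I*pi/7) + 2*exp(2*I*pi/7)) + (3 + exp(-4*I*pi/7) + 2*exp(4*I*pi/7)) + (3 + exp(-6*I*pi/7) + 2*exp(6*I*pi/7)) + (3 + 2*exp(-6*I*pi/7) + exp(6*I*pi/7)) + (3 + 2*exp(-4*I*pi/7) + exp(4*I*pi/7)) + (3 + 2*exp(-2*I*pi/7) + exp(2*I*pi/7))] = 21/7 = 3
  <chi_rho, chi_2> = (1/7)[1*(6)*conj(1) + 1*(1 + 2*exp(4*I*pi/7) + 3*exp(2*I*pi/7))*conj(exp(4*I*pi/7)) + 1*(1 + 2*exp(-6*I*pi/7) + 3*exp(4*I*pi/7))*conj(exp(-6*I*pi/7)) + 1*(1 + 2*exp(-2*I*pi/7) + 3*exp(6*I*pi/7))*conj(exp(-2*I*pi/7)) + 1*(1 + 3*exp(-6*I*pi/7) + 2*exp(2*I*pi/7))*conj(exp(2*I*pi/7)) + 1*(1 + 3*exp(-4*I*pi/7) + 2*exp(6*I*pi/7))*conj(exp(6*I*pi/7)) + 1*(1 + 3*exp(-2*I*pi/7) + 2*exp(-4*I*pi/7))*conj(exp(-4*I*pi/7))]
      = (1/7)[(6) + (2 + 3*exp(-2*I*pi/7) + exp(-4*I*pi/7)) + (2 + 3*exp(-4*I*pi/7) + exp(6*I*pi/7)) + (2 + 3*exp(-6*I*pi/7) + exp(2*I*pi/7)) + (2 + exp(-2*I*pi/7) + 3*exp(6*I*pi/7)) + (2 + exp(-6*I*pi/7) + 3*exp(4*I*pi/7)) + (2 + exp(4*I*pi/7) + 3*exp(2*I*pi/7))] = 14/7 = 2
  <chi_rho, chi_3> = (1/7)[1*(6)*conj(1) + 1*(1 + 2*exp(4*I*pi/7) + 3*exp(2*I*pi/7))*conj(exp(6*I*pi/7)) + 1*(1 + 2*exp(-6*I*pi/7) + 3*exp(4*I*pi/7))*conj(exp(-2*I*pi/7)) + 1*(1 + 2*exp(-2*I*pi/7) + 3*exp(6*I*pi/7))*conj(exp(4*I*pi/7)) + 1*(1 + 3*exp(-6*I*pi/7) + 2*exp(2*I*pi/7))*conj(exp(-4*I*pi/7)) + 1*(1 + 3*exp(-4*I*pi/7) + 2*exp(6*I*pi/7))*conj(exp(2*I*pi/7)) + 1*(1 + 3*exp(-2*I*pi/7) + 2*exp(-4*I*pi/7))*conj(exp(-6*I*pi/7))]
      = (1/7)[(6) + (3*exp(-4*I*pi/7) + 2*exp(-2*I*pi/7) + exp(-6*I*pi/7)) + (2*exp(-4*I*pi/7) + exp(2*I*pi/7) + 3*exp(6*I*pi/7)) + (exp(-4*I*pi/7) + 2*exp(-6*I*pi/7) + 3*exp(2*I*pi/7)) + (3*exp(-2*I*pi/7) + 2*exp(6*I*pi/7) + exp(4*I*pi/7)) + (3*exp(-6*I*pi/7) + exp(-2*I*pi/7) + 2*exp(4*I*pi/7)) + (exp(6*I*pi/7) + 2*exp(2*I*pi/7) + 3*exp(4*I*pi/7))] = 0/7 = 0
  <chi_rho, chi_4> = (1/7)[1*(6)*conj(1) + 1*(1 + 2*exp(4*I*pi/7) + 3*exp(2*I*pi/7))*conj(exp(-6*I*pi/7)) + 1*(1 + 2*exp(-6*I*pi/7) + 3*exp(4*I*pi/7))*conj(exp(2*I*pi/7)) + 1*(1 + 2*exp(-2*I*pi/7) + 3*exp(6*I*pi/7))*conj(exp(-4*I*pi/7)) + 1*(1 + 3*exp(-6*I*pi/7) + 2*exp(2*I*pi/7))*conj(exp(4*I*pi/7)) + 1*(1 + 3*exp(-4*I*pi/7) + 2*exp(6*I*pi/7))*conj(exp(-2*I*pi/7)) + 1*(1 + 3*exp(-2*I*pi/7) + 2*exp(-4*I*pi/7))*conj(exp(6*I*pi/7))]
      = (1/7)[(6) + (2*exp(-4*I*pi/7) + 3*exp(-6*I*pi/7) + exp(6*I*pi/7)) + (exp(-2*I*pi/7) + 2*exp(6*I*pi/7) + 3*exp(2*I*pi/7)) + (3*exp(-4*I*pi/7) + exp(4*I*pi/7) + 2*exp(2*I*pi/7)) + (2*exp(-2*I*pi/7) + exp(-4*I*pi/7) + 3*exp(4*I*pi/7)) + (3*exp(-2*I*pi/7) + 2*exp(-6*I*pi/7) + exp(2*I*pi/7)) + (exp(-6*I*pi/7) + 3*exp(6*I*pi/7) + 2*exp(4*I*pi/7))] = 0/7 = 0
  <chi_rho, chi_5> = (1/7)[1*(6)*conj(1) + 1*(1 + 2*exp(4*I*pi/7) + 3*exp(2*I*pi/7))*conj(exp(-4*I*pi/7)) + 1*(1 + 2*exp(-6*I*pi/7) + 3*exp(4*I*pi/7))*conj(exp(6*I*pi/7)) + 1*(1 + 2*exp(-2*I*pi/7) + 3*exp(6*I*pi/7))*conj(exp(2*I*pi/7)) + 1*(1 + 3*exp(-6*I*pi/7) + 2*exp(2*I*pi/7))*conj(exp(-2*I*pi/7)) + 1*(1 + 3*exp(-4*I*pi/7) + 2*exp(6*I*pi/7))*conj(exp(-6*I*pi/7)) + 1*(1 + 3*exp(-2*I*pi/7) + 2*exp(-4*I*pi/7))*conj(exp(4*I*pi/7))]
      = (1/7)[(6) + (2*exp(-6*I*pi/7) + exp(4*I*pi/7) + 3*exp(6*I*pi/7)) + (3*exp(-2*I*pi/7) + exp(-6*I*pi/7) + 2*exp(2*I*pi/7)) + (2*exp(-4*I*pi/7) + exp(-2*I*pi/7) + 3*exp(4*I*pi/7)) + (3*exp(-4*I*pi/7) + exp(2*I*pi/7) + 2*exp(4*I*pi/7)) + (2*exp(-2*I*pi/7) + exp(6*I*pi/7) + 3*exp(2*I*pi/7)) + (3*exp(-6*I*pi/7) + exp(-4*I*pi/7) + 2*exp(6*I*pi/7))] = 0/7 = 0
  <chi_rho, chi_6> = (1/7)[1*(6)*conj(1) + 1*(1 + 2*exp(4*I*pi/7) + 3*exp(2*I*pi/7))*conj(exp(-2*I*pi/7)) + 1*(1 + 2*exp(-6*I*pi/7) + 3*exp(4*I*pi/7))*conj(exp(-4*I*pi/7)) + 1*(1 + 2*exp(-2*I*pi/7) + 3*exp(6*I*pi/7))*conj(exp(-6*I*pi/7)) + 1*(1 + 3*exp(-6*I*pi/7) + 2*exp(2*I*pi/7))*conj(exp(6*I*pi/7)) + 1*(1 + 3*exp(-4*I*pi/7) + 2*exp(6*I*pi/7))*conj(exp(4*I*pi/7)) + 1*(1 + 3*exp(-2*I*pi/7) + 2*exp(-4*I*pi/7))*conj(exp(2*I*pi/7))]
      = (1/7)[(6) + (exp(2*I*pi/7) + 2*exp(6*I*pi/7) + 3*exp(4*I*pi/7)) + (2*exp(-2*I*pi/7) + 3*exp(-6*I*pi/7) + exp(4*I*pi/7)) + (3*exp(-2*I*pi/7) + exp(6*I*pi/7) + 2*exp(4*I*pi/7)) + (2*exp(-4*I*pi/7) + exp(-6*I*pi/7) + 3*exp(2*I*pi/7)) + (exp(-4*I*pi/7) + 3*exp(6*I*pi/7) + 2*exp(2*I*pi/7)) + (3*exp(-4*I*pi/7) + 2*exp(-6*I*pi/7) + exp(-2*I*pi/7))] = 0/7 = 0
(Exp terms are combined using exp(i*s)*conj(exp(i*t)) = exp(i*(s-t)), and sums of them are collapsed using the identity that for every m > 1 the m distinct m-th roots of unity sum to 0, e.g. 1 + exp(2*I*pi/3) + exp(-2*I*pi/3) = 0.)
Dimension check: dim(rho) = sum (mult * dim) = 1*1 + 3*1 + 2*1 + 0*1 + 0*1 + 0*1 + 0*1 = 6 = chi_rho(e) = 6.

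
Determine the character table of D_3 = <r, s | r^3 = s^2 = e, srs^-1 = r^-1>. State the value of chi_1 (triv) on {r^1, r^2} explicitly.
Conjugacy classes: {e} of size 1, {r^1, r^2} of size 2, {s, sr, ..., sr^2} of size 3.
Character table:
  irrep \ class              {e} (size 1)  {r^1, r^2} (size 2)  {s, sr, ..., sr^2} (size 3)
  chi_1 (triv)               1             1                    1                          
  chi_2 (sign: r->1, s->-1)  1             1                    -1                         
  chi_3 (2d, j=1)            2             -1                   0                          

Spot check: chi_1 (triv) on {r^1, r^2} = 1.

Solution. D_3 has order 2*3 = 6 with 3 conjugacy classes, hence 3 irreducibles. Sum of squared dims 1 + 1 + 4 = 6 = |G|. Linear characters come from the abelianisation; the 2-dimensional irreps have character r^k -> 2*cos(2*pi*j*k/3), reflections -> 0.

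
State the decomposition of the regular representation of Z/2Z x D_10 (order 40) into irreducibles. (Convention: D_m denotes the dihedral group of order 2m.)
Each irreducible V_i of dimension d_i appears with multiplicity d_i, i.e. rho_reg = (direct sum over all irreducibles V_i) d_i V_i. The irreducible dimensions for Z/2Z x D_10 are 1, 1, 1, 1, 1, 1, 1, 1, 2, 2, 2, 2, 2, 2, 2, 2: 8 irreducibles of dimension 1, each with multiplicity 1; 8 irreducibles of dimension 2, each with multiplicity 2. Total dimension 8*1*1 + 8*2*2 = 40 = |G|.

Proof sketch: General theorem: in the regular representation of a finite group G, each irreducible appears with multiplicity equal to its dimension. Check: dim(rho_reg) = sum d_i^2 = 1 + 1 + 1 + 1 + 1 + 1 + 1 + 1 + 4 + 4 + 4 + 4 + 4 + 4 + 4 + 4 = 40 = |G|.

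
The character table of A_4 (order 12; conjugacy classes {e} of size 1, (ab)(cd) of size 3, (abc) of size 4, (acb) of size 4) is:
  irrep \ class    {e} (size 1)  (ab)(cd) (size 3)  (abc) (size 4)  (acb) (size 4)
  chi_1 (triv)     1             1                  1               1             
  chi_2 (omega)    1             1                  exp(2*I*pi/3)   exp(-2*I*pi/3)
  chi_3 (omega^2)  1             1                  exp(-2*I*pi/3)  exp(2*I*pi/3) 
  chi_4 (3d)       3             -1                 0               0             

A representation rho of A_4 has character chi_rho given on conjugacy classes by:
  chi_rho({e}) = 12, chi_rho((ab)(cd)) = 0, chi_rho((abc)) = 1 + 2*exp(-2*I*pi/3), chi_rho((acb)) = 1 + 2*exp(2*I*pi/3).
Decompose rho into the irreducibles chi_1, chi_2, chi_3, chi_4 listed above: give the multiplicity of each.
Multiplicities: chi_1: 1, chi_2: 0, chi_3: 2, chi_4: 3.

Why: Use <chi_rho, chi> = (1/|G|) sum_C |C| * chi_rho(C) * conj(chi(C)) with |G| = 12 for each irreducible chi in the table:
  <chi_rho, chi_1> = (1/12)[1*(12)*conj(1) + 3*(0)*conj(1) + 4*(1 + 2*exp(-2*I*pi/3))*conj(1) + 4*(1 + 2*exp(2*I*pi/3))*conj(1)]
      = (1/12)[(12) + (0) + (4 + 8*exp(-2*I*pi/3)) + (4 + 8*exp(2*I*pi/3))] = 12/12 = 1
  <chi_rho, chi_2> = (1/12)[1*(12)*conj(1) + 3*(0)*conj(1) + 4*(1 + 2*exp(-2*I*pi/3))*conj(exp(2*I*pi/3)) + 4*(1 + 2*exp(2*I*pi/3))*conj(exp(-2*I*pi/3))]
      = (1/12)[(12) + (0) + (4*exp(-2*I*pi/3) + 8*exp(2*I*pi/3)) + (8*exp(-2*I*pi/3) + 4*exp(2*I*pi/3))] = 0/12 = 0
  <chi_rho, chi_3> = (1/12)[1*(12)*conj(1) + 3*(0)*conj(1) + 4*(1 + 2*exp(-2*I*pi/3))*conj(exp(-2*I*pi/3)) + 4*(1 + 2*exp(2*I*pi/3))*conj(exp(2*I*pi/3))]
      = (1/12)[(12) + (0) + (8 + 4*exp(2*I*pi/3)) + (8 + 4*exp(-2*I*pi/3))] = 24/12 = 2
  <chi_rho, chi_4> = (1/12)[1*(12)*conj(3) + 3*(0)*conj(-1) + 4*(1 + 2*exp(-2*I*pi/3))*conj(0) + 4*(1 + 2*exp(2*I*pi/3))*conj(0)]
      = (1/12)[(36) + (0) + (0) + (0)] = 36/12 = 3
(Exp terms are combined using exp(i*s)*conj(exp(i*t)) = exp(i*(s-t)), and sums of them are collapsed using the identity that for every m > 1 the m distinct m-th roots of unity sum to 0, e.g. 1 + exp(2*I*pi/3) + exp(-2*I*pi/3) = 0.)
Dimension check: dim(rho) = sum (mult * dim) = 1*1 + 0*1 + 2*1 + 3*3 = 12 = chi_rho(e) = 12.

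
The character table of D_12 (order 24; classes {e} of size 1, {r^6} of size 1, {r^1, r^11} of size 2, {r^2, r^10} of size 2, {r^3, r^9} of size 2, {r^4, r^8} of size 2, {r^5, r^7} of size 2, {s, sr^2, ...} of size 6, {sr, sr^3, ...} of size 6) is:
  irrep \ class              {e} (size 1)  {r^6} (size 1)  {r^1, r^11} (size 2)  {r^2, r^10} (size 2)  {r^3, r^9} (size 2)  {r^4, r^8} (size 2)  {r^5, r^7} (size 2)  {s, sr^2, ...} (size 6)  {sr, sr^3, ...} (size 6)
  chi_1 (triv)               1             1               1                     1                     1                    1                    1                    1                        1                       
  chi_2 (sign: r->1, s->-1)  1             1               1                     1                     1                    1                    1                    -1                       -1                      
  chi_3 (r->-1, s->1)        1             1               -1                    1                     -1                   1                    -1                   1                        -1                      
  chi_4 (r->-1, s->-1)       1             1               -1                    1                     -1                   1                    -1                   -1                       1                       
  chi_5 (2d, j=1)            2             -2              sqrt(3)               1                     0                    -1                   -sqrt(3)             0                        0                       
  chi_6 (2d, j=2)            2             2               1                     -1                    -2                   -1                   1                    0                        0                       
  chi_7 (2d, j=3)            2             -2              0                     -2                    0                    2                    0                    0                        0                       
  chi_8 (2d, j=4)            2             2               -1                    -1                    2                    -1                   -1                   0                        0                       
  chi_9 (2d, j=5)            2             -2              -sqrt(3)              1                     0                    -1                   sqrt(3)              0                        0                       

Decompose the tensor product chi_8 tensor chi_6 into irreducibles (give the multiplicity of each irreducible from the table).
chi_8 tensor chi_6 = chi_3 + chi_4 + chi_6 (all other irreducibles have multiplicity 0).

Details: The character of a tensor product is the pointwise product (chi_8 * chi_6)(C) = chi_8(C) * chi_6(C):
  {e}: (2)*(2), {r^6}: (2)*(2), {r^1, r^11}: (-1)*(1), {r^2, r^10}: (-1)*(-1), {r^3, r^9}: (2)*(-2), {r^4, r^8}: (-1)*(-1), {r^5, r^7}: (-1)*(1), {s, sr^2, ...}: (0)*(0), {sr, sr^3, ...}: (0)*(0)
so (chi_8 * chi_6) takes values
  {e} -> 4, {r^6} -> 4, {r^1, r^11} -> -1, {r^2, r^10} -> 1, {r^3, r^9} -> -4, {r^4, r^8} -> 1, {r^5, r^7} -> -1, {s, sr^2, ...} -> 0, {sr, sr^3, ...} -> 0.
Now take the inner product of this character with each irreducible chi from the table, <chi_8*chi_6, chi> = (1/24) sum_C |C| (chi_8*chi_6)(C) conj(chi(C)):
  <chi_8*chi_6, chi_1> = (1/24)[1*(4)*conj(1) + 1*(4)*conj(1) + 2*(-1)*conj(1) + 2*(1)*conj(1) + 2*(-4)*conj(1) + 2*(1)*conj(1) + 2*(-1)*conj(1) + 6*(0)*conj(1) + 6*(0)*conj(1)]
      = (1/24)[(4) + (4) + (-2) + (2) + (-8) + (2) + (-2) + (0) + (0)] = 0/24 = 0
  <chi_8*chi_6, chi_2> = (1/24)[1*(4)*conj(1) + 1*(4)*conj(1) + 2*(-1)*conj(1) + 2*(1)*conj(1) + 2*(-4)*conj(1) + 2*(1)*conj(1) + 2*(-1)*conj(1) + 6*(0)*conj(-1) + 6*(0)*conj(-1)]
      = (1/24)[(4) + (4) + (-2) + (2) + (-8) + (2) + (-2) + (0) + (0)] = 0/24 = 0
  <chi_8*chi_6, chi_3> = (1/24)[1*(4)*conj(1) + 1*(4)*conj(1) + 2*(-1)*conj(-1) + 2*(1)*conj(1) + 2*(-4)*conj(-1) + 2*(1)*conj(1) + 2*(-1)*conj(-1) + 6*(0)*conj(1) + 6*(0)*conj(-1)]
      = (1/24)[(4) + (4) + (2) + (2) + (8) + (2) + (2) + (0) + (0)] = 24/24 = 1
  <chi_8*chi_6, chi_4> = (1/24)[1*(4)*conj(1) + 1*(4)*conj(1) + 2*(-1)*conj(-1) + 2*(1)*conj(1) + 2*(-4)*conj(-1) + 2*(1)*conj(1) + 2*(-1)*conj(-1) + 6*(0)*conj(-1) + 6*(0)*conj(1)]
      = (1/24)[(4) + (4) + (2) + (2) + (8) + (2) + (2) + (0) + (0)] = 24/24 = 1
  <chi_8*chi_6, chi_5> = (1/24)[1*(4)*conj(2) + 1*(4)*conj(-2) + 2*(-1)*conj(sqrt(3)) + 2*(1)*conj(1) + 2*(-4)*conj(0) + 2*(1)*conj(-1) + 2*(-1)*conj(-sqrt(3)) + 6*(0)*conj(0) + 6*(0)*conj(0)]
      = (1/24)[(8) + (-8) + (-2*sqrt(3)) + (2) + (0) + (-2) + (2*sqrt(3)) + (0) + (0)] = 0/24 = 0
  <chi_8*chi_6, chi_6> = (1/24)[1*(4)*conj(2) + 1*(4)*conj(2) + 2*(-1)*conj(1) + 2*(1)*conj(-1) + 2*(-4)*conj(-2) + 2*(1)*conj(-1) + 2*(-1)*conj(1) + 6*(0)*conj(0) + 6*(0)*conj(0)]
      = (1/24)[(8) + (8) + (-2) + (-2) + (16) + (-2) + (-2) + (0) + (0)] = 24/24 = 1
  <chi_8*chi_6, chi_7> = (1/24)[1*(4)*conj(2) + 1*(4)*conj(-2) + 2*(-1)*conj(0) + 2*(1)*conj(-2) + 2*(-4)*conj(0) + 2*(1)*conj(2) + 2*(-1)*conj(0) + 6*(0)*conj(0) + 6*(0)*conj(0)]
      = (1/24)[(8) + (-8) + (0) + (-4) + (0) + (4) + (0) + (0) + (0)] = 0/24 = 0
  <chi_8*chi_6, chi_8> = (1/24)[1*(4)*conj(2) + 1*(4)*conj(2) + 2*(-1)*conj(-1) + 2*(1)*conj(-1) + 2*(-4)*conj(2) + 2*(1)*conj(-1) + 2*(-1)*conj(-1) + 6*(0)*conj(0) + 6*(0)*conj(0)]
      = (1/24)[(8) + (8) + (2) + (-2) + (-16) + (-2) + (2) + (0) + (0)] = 0/24 = 0
  <chi_8*chi_6, chi_9> = (1/24)[1*(4)*conj(2) + 1*(4)*conj(-2) + 2*(-1)*conj(-sqrt(3)) + 2*(1)*conj(1) + 2*(-4)*conj(0) + 2*(1)*conj(-1) + 2*(-1)*conj(sqrt(3)) + 6*(0)*conj(0) + 6*(0)*conj(0)]
      = (1/24)[(8) + (-8) + (2*sqrt(3)) + (2) + (0) + (-2) + (-2*sqrt(3)) + (0) + (0)] = 0/24 = 0
Hence the multiplicities are chi_3: 1, chi_4: 1, chi_6: 1. Dimension check: dim(chi_8)*dim(chi_6) = 2*2 = 4 and sum (mult * dim) = 1*1 + 1*1 + 1*2 = 4.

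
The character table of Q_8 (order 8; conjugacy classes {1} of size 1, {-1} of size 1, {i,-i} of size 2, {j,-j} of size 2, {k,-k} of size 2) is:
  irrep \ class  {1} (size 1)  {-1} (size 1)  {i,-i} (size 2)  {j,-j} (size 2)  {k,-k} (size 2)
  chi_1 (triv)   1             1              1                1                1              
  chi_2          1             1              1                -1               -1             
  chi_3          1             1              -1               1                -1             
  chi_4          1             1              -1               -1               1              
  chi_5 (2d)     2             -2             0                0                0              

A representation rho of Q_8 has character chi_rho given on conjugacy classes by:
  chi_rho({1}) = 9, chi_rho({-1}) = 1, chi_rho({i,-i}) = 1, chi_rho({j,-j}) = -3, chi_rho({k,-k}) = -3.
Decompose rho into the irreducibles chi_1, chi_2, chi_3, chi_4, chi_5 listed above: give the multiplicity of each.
Multiplicities: chi_1: 0, chi_2: 3, chi_3: 1, chi_4: 1, chi_5: 2.

Use <chi_rho, chi> = (1/|G|) sum_C |C| * chi_rho(C) * conj(chi(C)) with |G| = 8 for each irreducible chi in the table:
  <chi_rho, chi_1> = (1/8)[1*(9)*conj(1) + 1*(1)*conj(1) + 2*(1)*conj(1) + 2*(-3)*conj(1) + 2*(-3)*conj(1)]
      = (1/8)[(9) + (1) + (2) + (-6) + (-6)] = 0/8 = 0
  <chi_rho, chi_2> = (1/8)[1*(9)*conj(1) + 1*(1)*conj(1) + 2*(1)*conj(1) + 2*(-3)*conj(-1) + 2*(-3)*conj(-1)]
      = (1/8)[(9) + (1) + (2) + (6) + (6)] = 24/8 = 3
  <chi_rho, chi_3> = (1/8)[1*(9)*conj(1) + 1*(1)*conj(1) + 2*(1)*conj(-1) + 2*(-3)*conj(1) + 2*(-3)*conj(-1)]
      = (1/8)[(9) + (1) + (-2) + (-6) + (6)] = 8/8 = 1
  <chi_rho, chi_4> = (1/8)[1*(9)*conj(1) + 1*(1)*conj(1) + 2*(1)*conj(-1) + 2*(-3)*conj(-1) + 2*(-3)*conj(1)]
      = (1/8)[(9) + (1) + (-2) + (6) + (-6)] = 8/8 = 1
  <chi_rho, chi_5> = (1/8)[1*(9)*conj(2) + 1*(1)*conj(-2) + 2*(1)*conj(0) + 2*(-3)*conj(0) + 2*(-3)*conj(0)]
      = (1/8)[(18) + (-2) + (0) + (0) + (0)] = 16/8 = 2
Dimension check: dim(rho) = sum (mult * dim) = 0*1 + 3*1 + 1*1 + 1*1 + 2*2 = 9 = chi_rho(e) = 9.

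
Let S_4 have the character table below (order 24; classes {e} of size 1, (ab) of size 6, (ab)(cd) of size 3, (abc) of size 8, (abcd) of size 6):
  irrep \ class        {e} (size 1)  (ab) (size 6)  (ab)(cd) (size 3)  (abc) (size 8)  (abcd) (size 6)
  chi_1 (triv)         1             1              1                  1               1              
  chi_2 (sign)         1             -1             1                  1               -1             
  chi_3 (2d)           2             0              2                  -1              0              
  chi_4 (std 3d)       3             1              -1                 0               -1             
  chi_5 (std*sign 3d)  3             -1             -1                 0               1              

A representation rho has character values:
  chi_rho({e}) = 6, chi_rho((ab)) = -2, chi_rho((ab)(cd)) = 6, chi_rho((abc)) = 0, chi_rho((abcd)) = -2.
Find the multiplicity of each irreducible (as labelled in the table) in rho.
Multiplicities: chi_1: 0, chi_2: 2, chi_3: 2, chi_4: 0, chi_5: 0.

Reasoning: Use <chi_rho, chi> = (1/|G|) sum_C |C| * chi_rho(C) * conj(chi(C)) with |G| = 24 for each irreducible chi in the table:
  <chi_rho, chi_1> = (1/24)[1*(6)*conj(1) + 6*(-2)*conj(1) + 3*(6)*conj(1) + 8*(0)*conj(1) + 6*(-2)*conj(1)]
      = (1/24)[(6) + (-12) + (18) + (0) + (-12)] = 0/24 = 0
  <chi_rho, chi_2> = (1/24)[1*(6)*conj(1) + 6*(-2)*conj(-1) + 3*(6)*conj(1) + 8*(0)*conj(1) + 6*(-2)*conj(-1)]
      = (1/24)[(6) + (12) + (18) + (0) + (12)] = 48/24 = 2
  <chi_rho, chi_3> = (1/24)[1*(6)*conj(2) + 6*(-2)*conj(0) + 3*(6)*conj(2) + 8*(0)*conj(-1) + 6*(-2)*conj(0)]
      = (1/24)[(12) + (0) + (36) + (0) + (0)] = 48/24 = 2
  <chi_rho, chi_4> = (1/24)[1*(6)*conj(3) + 6*(-2)*conj(1) + 3*(6)*conj(-1) + 8*(0)*conj(0) + 6*(-2)*conj(-1)]
      = (1/24)[(18) + (-12) + (-18) + (0) + (12)] = 0/24 = 0
  <chi_rho, chi_5> = (1/24)[1*(6)*conj(3) + 6*(-2)*conj(-1) + 3*(6)*conj(-1) + 8*(0)*conj(0) + 6*(-2)*conj(1)]
      = (1/24)[(18) + (12) + (-18) + (0) + (-12)] = 0/24 = 0
Dimension check: dim(rho) = sum (mult * dim) = 0*1 + 2*1 + 2*2 + 0*3 + 0*3 = 6 = chi_rho(e) = 6.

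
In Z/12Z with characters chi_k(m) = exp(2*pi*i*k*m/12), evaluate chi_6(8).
chi_6(8) = zeta_12^48 = 1

chi_6(8) = zeta_12^(6*8) = zeta_12^48. Since zeta_12^12 = 1, this equals zeta_12^0 = exp(2*pi*i*0/12) = 1.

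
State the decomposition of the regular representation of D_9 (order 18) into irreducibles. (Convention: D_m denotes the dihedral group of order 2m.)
Each irreducible V_i of dimension d_i appears with multiplicity d_i, i.e. rho_reg = (direct sum over all irreducibles V_i) d_i V_i. The irreducible dimensions for D_9 are 1, 1, 2, 2, 2, 2: 2 irreducibles of dimension 1, each with multiplicity 1; 4 irreducibles of dimension 2, each with multiplicity 2. Total dimension 2*1*1 + 4*2*2 = 18 = |G|.

Derivation: General theorem: in the regular representation of a finite group G, each irreducible appears with multiplicity equal to its dimension. Check: dim(rho_reg) = sum d_i^2 = 1 + 1 + 4 + 4 + 4 + 4 = 18 = |G|.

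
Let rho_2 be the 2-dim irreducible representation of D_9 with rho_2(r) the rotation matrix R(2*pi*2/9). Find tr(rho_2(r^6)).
chi_{rho_2}(r^6) = 2*cos(2*pi*2*6/9) = -1

Reasoning: rho_2(r^6) is rotation by angle 2*pi*2*6/9, whose trace is 2*cos(2*pi*2*6/9) = -1.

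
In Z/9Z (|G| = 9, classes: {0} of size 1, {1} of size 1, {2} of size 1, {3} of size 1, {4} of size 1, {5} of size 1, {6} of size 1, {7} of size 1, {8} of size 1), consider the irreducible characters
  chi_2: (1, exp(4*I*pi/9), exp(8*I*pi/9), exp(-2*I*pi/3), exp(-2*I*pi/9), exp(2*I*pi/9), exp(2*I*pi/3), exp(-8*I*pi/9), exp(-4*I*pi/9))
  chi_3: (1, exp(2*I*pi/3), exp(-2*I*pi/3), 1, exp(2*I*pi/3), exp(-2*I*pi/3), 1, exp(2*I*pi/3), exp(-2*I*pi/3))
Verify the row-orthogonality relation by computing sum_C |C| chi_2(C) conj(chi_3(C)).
Sum = 0; so <chi_2, chi_3> = 0 (distinct irreducibles are orthogonal).

Argument: Compute term by term over conjugacy classes (|C| * chi_2(C) * conj(chi_3(C))):
  1*(1)*conj(1) + 1*(exp(4*I*pi/9))*conj(exp(2*I*pi/3)) + 1*(exp(8*I*pi/9))*conj(exp(-2*I*pi/3)) + 1*(exp(-2*I*pi/3))*conj(1) + 1*(exp(-2*I*pi/9))*conj(exp(2*I*pi/3)) + 1*(exp(2*I*pi/9))*conj(exp(-2*I*pi/3)) + 1*(exp(2*I*pi/3))*conj(1) + 1*(exp(-8*I*pi/9))*conj(exp(2*I*pi/3)) + 1*(exp(-4*I*pi/9))*conj(exp(-2*I*pi/3))
  = (1) + (exp(-2*I*pi/9)) + (exp(-4*I*pi/9)) + (exp(-2*I*pi/3)) + (exp(-8*I*pi/9)) + (exp(8*I*pi/9)) + (exp(2*I*pi/3)) + (exp(4*I*pi/9)) + (exp(2*I*pi/9))
  = 0.
(Exp terms are combined using exp(i*s)*conj(exp(i*t)) = exp(i*(s-t)), and sums of them are collapsed using the identity that for every m > 1 the m distinct m-th roots of unity sum to 0, e.g. 1 + exp(2*I*pi/3) + exp(-2*I*pi/3) = 0.)
Dividing by |G| = 9 gives 0/9 = 0, matching the row-orthogonality relation <chi_2, chi_3> = [chi_2 = chi_3].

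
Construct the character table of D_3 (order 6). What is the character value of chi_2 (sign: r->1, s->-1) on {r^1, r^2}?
Conjugacy classes: {e} of size 1, {r^1, r^2} of size 2, {s, sr, ..., sr^2} of size 3.
Character table:
  irrep \ class              {e} (size 1)  {r^1, r^2} (size 2)  {s, sr, ..., sr^2} (size 3)
  chi_1 (triv)               1             1                    1                          
  chi_2 (sign: r->1, s->-1)  1             1                    -1                         
  chi_3 (2d, j=1)            2             -1                   0                          

Spot check: chi_2 (sign: r->1, s->-1) on {r^1, r^2} = 1.

Proof sketch: D_3 has order 2*3 = 6 with 3 conjugacy classes, hence 3 irreducibles. Sum of squared dims 1 + 1 + 4 = 6 = |G|. Linear characters come from the abelianisation; the 2-dimensional irreps have character r^k -> 2*cos(2*pi*j*k/3), reflections -> 0.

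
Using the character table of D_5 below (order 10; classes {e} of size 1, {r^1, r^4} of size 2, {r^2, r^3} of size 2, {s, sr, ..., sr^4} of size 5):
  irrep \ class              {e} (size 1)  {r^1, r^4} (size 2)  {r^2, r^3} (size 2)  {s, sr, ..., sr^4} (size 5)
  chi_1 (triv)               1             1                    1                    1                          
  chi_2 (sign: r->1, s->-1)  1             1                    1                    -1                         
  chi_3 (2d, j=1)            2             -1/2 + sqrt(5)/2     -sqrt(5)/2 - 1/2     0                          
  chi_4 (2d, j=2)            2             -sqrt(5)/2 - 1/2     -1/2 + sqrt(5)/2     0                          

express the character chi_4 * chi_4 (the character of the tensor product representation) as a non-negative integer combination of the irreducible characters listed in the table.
chi_4 tensor chi_4 = chi_1 + chi_2 + chi_3 (all other irreducibles have multiplicity 0).

Proof sketch: The character of a tensor product is the pointwise product (chi_4 * chi_4)(C) = chi_4(C) * chi_4(C):
  {e}: (2)*(2), {r^1, r^4}: (-sqrt(5)/2 - 1/2)*(-sqrt(5)/2 - 1/2), {r^2, r^3}: (-1/2 + sqrt(5)/2)*(-1/2 + sqrt(5)/2), {s, sr, ..., sr^4}: (0)*(0)
so (chi_4 * chi_4) takes values
  {e} -> 4, {r^1, r^4} -> sqrt(5)/2 + 3/2, {r^2, r^3} -> 3/2 - sqrt(5)/2, {s, sr, ..., sr^4} -> 0.
Now take the inner product of this character with each irreducible chi from the table, <chi_4*chi_4, chi> = (1/10) sum_C |C| (chi_4*chi_4)(C) conj(chi(C)):
  <chi_4*chi_4, chi_1> = (1/10)[1*(4)*conj(1) + 2*(sqrt(5)/2 + 3/2)*conj(1) + 2*(3/2 - sqrt(5)/2)*conj(1) + 5*(0)*conj(1)]
      = (1/10)[(4) + (sqrt(5) + 3) + (3 - sqrt(5)) + (0)] = 10/10 = 1
  <chi_4*chi_4, chi_2> = (1/10)[1*(4)*conj(1) + 2*(sqrt(5)/2 + 3/2)*conj(1) + 2*(3/2 - sqrt(5)/2)*conj(1) + 5*(0)*conj(-1)]
      = (1/10)[(4) + (sqrt(5) + 3) + (3 - sqrt(5)) + (0)] = 10/10 = 1
  <chi_4*chi_4, chi_3> = (1/10)[1*(4)*conj(2) + 2*(sqrt(5)/2 + 3/2)*conj(-1/2 + sqrt(5)/2) + 2*(3/2 - sqrt(5)/2)*conj(-sqrt(5)/2 - 1/2) + 5*(0)*conj(0)]
      = (1/10)[(8) + (1 + sqrt(5)) + (1 - sqrt(5)) + (0)] = 10/10 = 1
  <chi_4*chi_4, chi_4> = (1/10)[1*(4)*conj(2) + 2*(sqrt(5)/2 + 3/2)*conj(-sqrt(5)/2 - 1/2) + 2*(3/2 - sqrt(5)/2)*conj(-1/2 + sqrt(5)/2) + 5*(0)*conj(0)]
      = (1/10)[(8) + (-2*sqrt(5) - 4) + (-4 + 2*sqrt(5)) + (0)] = 0/10 = 0
Hence the multiplicities are chi_1: 1, chi_2: 1, chi_3: 1. Dimension check: dim(chi_4)*dim(chi_4) = 2*2 = 4 and sum (mult * dim) = 1*1 + 1*1 + 1*2 = 4.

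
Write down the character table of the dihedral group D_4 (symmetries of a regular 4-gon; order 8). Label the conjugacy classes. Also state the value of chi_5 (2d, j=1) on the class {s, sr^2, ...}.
Conjugacy classes: {e} of size 1, {r^2} of size 1, {r^1, r^3} of size 2, {s, sr^2, ...} of size 2, {sr, sr^3, ...} of size 2.
Character table:
  irrep \ class              {e} (size 1)  {r^2} (size 1)  {r^1, r^3} (size 2)  {s, sr^2, ...} (size 2)  {sr, sr^3, ...} (size 2)
  chi_1 (triv)               1             1               1                    1                        1                       
  chi_2 (sign: r->1, s->-1)  1             1               1                    -1                       -1                      
  chi_3 (r->-1, s->1)        1             1               -1                   1                        -1                      
  chi_4 (r->-1, s->-1)       1             1               -1                   -1                       1                       
  chi_5 (2d, j=1)            2             -2              0                    0                        0                       

Spot check: chi_5 (2d, j=1) on {s, sr^2, ...} = 0.

Argument: D_4 has order 2*4 = 8 with 5 conjugacy classes, hence 5 irreducibles. Sum of squared dims 1 + 1 + 1 + 1 + 4 = 8 = |G|. Linear characters come from the abelianisation; the 2-dimensional irreps have character r^k -> 2*cos(2*pi*j*k/4), reflections -> 0.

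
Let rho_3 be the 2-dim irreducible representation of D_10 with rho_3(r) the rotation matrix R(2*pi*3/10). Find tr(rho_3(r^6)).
chi_{rho_3}(r^6) = 2*cos(2*pi*3*6/10) = -1/2 + sqrt(5)/2

Why: rho_3(r^6) is rotation by angle 2*pi*3*6/10, whose trace is 2*cos(2*pi*3*6/10) = -1/2 + sqrt(5)/2.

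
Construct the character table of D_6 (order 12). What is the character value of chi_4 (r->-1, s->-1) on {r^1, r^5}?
Conjugacy classes: {e} of size 1, {r^3} of size 1, {r^1, r^5} of size 2, {r^2, r^4} of size 2, {s, sr^2, ...} of size 3, {sr, sr^3, ...} of size 3.
Character table:
  irrep \ class              {e} (size 1)  {r^3} (size 1)  {r^1, r^5} (size 2)  {r^2, r^4} (size 2)  {s, sr^2, ...} (size 3)  {sr, sr^3, ...} (size 3)
  chi_1 (triv)               1             1               1                    1                    1                        1                       
  chi_2 (sign: r->1, s->-1)  1             1               1                    1                    -1                       -1                      
  chi_3 (r->-1, s->1)        1             -1              -1                   1                    1                        -1                      
  chi_4 (r->-1, s->-1)       1             -1              -1                   1                    -1                       1                       
  chi_5 (2d, j=1)            2             -2              1                    -1                   0                        0                       
  chi_6 (2d, j=2)            2             2               -1                   -1                   0                        0                       

Spot check: chi_4 (r->-1, s->-1) on {r^1, r^5} = -1.

Explanation: D_6 has order 2*6 = 12 with 6 conjugacy classes, hence 6 irreducibles. Sum of squared dims 1 + 1 + 1 + 1 + 4 + 4 = 12 = |G|. Linear characters come from the abelianisation; the 2-dimensional irreps have character r^k -> 2*cos(2*pi*j*k/6), reflections -> 0.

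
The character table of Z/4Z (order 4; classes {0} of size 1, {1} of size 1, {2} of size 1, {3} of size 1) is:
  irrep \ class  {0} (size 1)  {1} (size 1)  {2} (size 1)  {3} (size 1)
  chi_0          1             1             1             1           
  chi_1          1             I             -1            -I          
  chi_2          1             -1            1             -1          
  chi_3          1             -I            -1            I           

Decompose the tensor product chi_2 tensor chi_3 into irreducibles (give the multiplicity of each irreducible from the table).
chi_2 tensor chi_3 = chi_1 (all other irreducibles have multiplicity 0).

Why: The character of a tensor product is the pointwise product (chi_2 * chi_3)(C) = chi_2(C) * chi_3(C):
  {0}: (1)*(1), {1}: (-1)*(-I), {2}: (1)*(-1), {3}: (-1)*(I)
so (chi_2 * chi_3) takes values
  {0} -> 1, {1} -> I, {2} -> -1, {3} -> -I.
Now take the inner product of this character with each irreducible chi from the table, <chi_2*chi_3, chi> = (1/4) sum_C |C| (chi_2*chi_3)(C) conj(chi(C)):
  <chi_2*chi_3, chi_0> = (1/4)[1*(1)*conj(1) + 1*(I)*conj(1) + 1*(-1)*conj(1) + 1*(-I)*conj(1)]
      = (1/4)[(1) + (I) + (-1) + (-I)] = 0/4 = 0
  <chi_2*chi_3, chi_1> = (1/4)[1*(1)*conj(1) + 1*(I)*conj(I) + 1*(-1)*conj(-1) + 1*(-I)*conj(-I)]
      = (1/4)[(1) + (1) + (1) + (1)] = 4/4 = 1
  <chi_2*chi_3, chi_2> = (1/4)[1*(1)*conj(1) + 1*(I)*conj(-1) + 1*(-1)*conj(1) + 1*(-I)*conj(-1)]
      = (1/4)[(1) + (-I) + (-1) + (I)] = 0/4 = 0
  <chi_2*chi_3, chi_3> = (1/4)[1*(1)*conj(1) + 1*(I)*conj(-I) + 1*(-1)*conj(-1) + 1*(-I)*conj(I)]
      = (1/4)[(1) + (-1) + (1) + (-1)] = 0/4 = 0
(Exp terms are combined using exp(i*s)*conj(exp(i*t)) = exp(i*(s-t)), and sums of them are collapsed using the identity that for every m > 1 the m distinct m-th roots of unity sum to 0, e.g. 1 + exp(2*I*pi/3) + exp(-2*I*pi/3) = 0.)
Hence the multiplicities are chi_1: 1. Dimension check: dim(chi_2)*dim(chi_3) = 1*1 = 1 and sum (mult * dim) = 1*1 = 1.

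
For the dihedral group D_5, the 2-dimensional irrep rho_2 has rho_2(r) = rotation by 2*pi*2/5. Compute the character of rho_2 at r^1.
chi_{rho_2}(r^1) = 2*cos(2*pi*2*1/5) = -sqrt(5)/2 - 1/2

Working: rho_2(r^1) is rotation by angle 2*pi*2*1/5, whose trace is 2*cos(2*pi*2*1/5) = -sqrt(5)/2 - 1/2.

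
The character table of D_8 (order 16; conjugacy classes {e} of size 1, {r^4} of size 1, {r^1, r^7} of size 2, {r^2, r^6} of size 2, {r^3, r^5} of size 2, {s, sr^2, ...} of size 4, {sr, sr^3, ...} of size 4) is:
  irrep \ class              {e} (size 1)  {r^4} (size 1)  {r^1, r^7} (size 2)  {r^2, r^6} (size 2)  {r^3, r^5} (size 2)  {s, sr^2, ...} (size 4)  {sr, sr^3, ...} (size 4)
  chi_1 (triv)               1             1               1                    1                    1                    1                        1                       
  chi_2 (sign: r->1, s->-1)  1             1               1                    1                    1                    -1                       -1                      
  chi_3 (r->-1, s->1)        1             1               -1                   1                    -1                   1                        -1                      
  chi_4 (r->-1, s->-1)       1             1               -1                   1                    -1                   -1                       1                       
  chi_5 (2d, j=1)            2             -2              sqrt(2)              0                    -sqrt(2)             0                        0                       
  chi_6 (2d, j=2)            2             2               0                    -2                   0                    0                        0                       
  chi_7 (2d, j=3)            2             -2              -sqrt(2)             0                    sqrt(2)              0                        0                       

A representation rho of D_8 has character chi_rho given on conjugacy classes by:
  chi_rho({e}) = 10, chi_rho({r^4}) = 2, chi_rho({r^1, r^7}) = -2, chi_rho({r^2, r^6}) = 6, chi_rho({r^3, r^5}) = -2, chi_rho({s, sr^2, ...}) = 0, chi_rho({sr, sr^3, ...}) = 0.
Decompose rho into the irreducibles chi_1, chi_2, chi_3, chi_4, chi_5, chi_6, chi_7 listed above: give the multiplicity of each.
Multiplicities: chi_1: 1, chi_2: 1, chi_3: 2, chi_4: 2, chi_5: 1, chi_6: 0, chi_7: 1.

Use <chi_rho, chi> = (1/|G|) sum_C |C| * chi_rho(C) * conj(chi(C)) with |G| = 16 for each irreducible chi in the table:
  <chi_rho, chi_1> = (1/16)[1*(10)*conj(1) + 1*(2)*conj(1) + 2*(-2)*conj(1) + 2*(6)*conj(1) + 2*(-2)*conj(1) + 4*(0)*conj(1) + 4*(0)*conj(1)]
      = (1/16)[(10) + (2) + (-4) + (12) + (-4) + (0) + (0)] = 16/16 = 1
  <chi_rho, chi_2> = (1/16)[1*(10)*conj(1) + 1*(2)*conj(1) + 2*(-2)*conj(1) + 2*(6)*conj(1) + 2*(-2)*conj(1) + 4*(0)*conj(-1) + 4*(0)*conj(-1)]
      = (1/16)[(10) + (2) + (-4) + (12) + (-4) + (0) + (0)] = 16/16 = 1
  <chi_rho, chi_3> = (1/16)[1*(10)*conj(1) + 1*(2)*conj(1) + 2*(-2)*conj(-1) + 2*(6)*conj(1) + 2*(-2)*conj(-1) + 4*(0)*conj(1) + 4*(0)*conj(-1)]
      = (1/16)[(10) + (2) + (4) + (12) + (4) + (0) + (0)] = 32/16 = 2
  <chi_rho, chi_4> = (1/16)[1*(10)*conj(1) + 1*(2)*conj(1) + 2*(-2)*conj(-1) + 2*(6)*conj(1) + 2*(-2)*conj(-1) + 4*(0)*conj(-1) + 4*(0)*conj(1)]
      = (1/16)[(10) + (2) + (4) + (12) + (4) + (0) + (0)] = 32/16 = 2
  <chi_rho, chi_5> = (1/16)[1*(10)*conj(2) + 1*(2)*conj(-2) + 2*(-2)*conj(sqrt(2)) + 2*(6)*conj(0) + 2*(-2)*conj(-sqrt(2)) + 4*(0)*conj(0) + 4*(0)*conj(0)]
      = (1/16)[(20) + (-4) + (-4*sqrt(2)) + (0) + (4*sqrt(2)) + (0) + (0)] = 16/16 = 1
  <chi_rho, chi_6> = (1/16)[1*(10)*conj(2) + 1*(2)*conj(2) + 2*(-2)*conj(0) + 2*(6)*conj(-2) + 2*(-2)*conj(0) + 4*(0)*conj(0) + 4*(0)*conj(0)]
      = (1/16)[(20) + (4) + (0) + (-24) + (0) + (0) + (0)] = 0/16 = 0
  <chi_rho, chi_7> = (1/16)[1*(10)*conj(2) + 1*(2)*conj(-2) + 2*(-2)*conj(-sqrt(2)) + 2*(6)*conj(0) + 2*(-2)*conj(sqrt(2)) + 4*(0)*conj(0) + 4*(0)*conj(0)]
      = (1/16)[(20) + (-4) + (4*sqrt(2)) + (0) + (-4*sqrt(2)) + (0) + (0)] = 16/16 = 1
Dimension check: dim(rho) = sum (mult * dim) = 1*1 + 1*1 + 2*1 + 2*1 + 1*2 + 0*2 + 1*2 = 10 = chi_rho(e) = 10.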